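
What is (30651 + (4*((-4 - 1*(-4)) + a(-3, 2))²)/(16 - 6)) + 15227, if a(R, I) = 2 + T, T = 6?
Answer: 229518/5 ≈ 45904.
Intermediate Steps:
a(R, I) = 8 (a(R, I) = 2 + 6 = 8)
(30651 + (4*((-4 - 1*(-4)) + a(-3, 2))²)/(16 - 6)) + 15227 = (30651 + (4*((-4 - 1*(-4)) + 8)²)/(16 - 6)) + 15227 = (30651 + (4*((-4 + 4) + 8)²)/10) + 15227 = (30651 + (4*(0 + 8)²)*(⅒)) + 15227 = (30651 + (4*8²)*(⅒)) + 15227 = (30651 + (4*64)*(⅒)) + 15227 = (30651 + 256*(⅒)) + 15227 = (30651 + 128/5) + 15227 = 153383/5 + 15227 = 229518/5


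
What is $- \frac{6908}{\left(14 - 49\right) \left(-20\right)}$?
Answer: $- \frac{1727}{175} \approx -9.8686$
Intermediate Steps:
$- \frac{6908}{\left(14 - 49\right) \left(-20\right)} = - \frac{6908}{\left(-35\right) \left(-20\right)} = - \frac{6908}{700} = \left(-6908\right) \frac{1}{700} = - \frac{1727}{175}$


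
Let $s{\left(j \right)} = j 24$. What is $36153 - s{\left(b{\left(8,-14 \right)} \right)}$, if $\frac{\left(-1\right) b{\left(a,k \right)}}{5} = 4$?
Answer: $36633$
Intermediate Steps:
$b{\left(a,k \right)} = -20$ ($b{\left(a,k \right)} = \left(-5\right) 4 = -20$)
$s{\left(j \right)} = 24 j$
$36153 - s{\left(b{\left(8,-14 \right)} \right)} = 36153 - 24 \left(-20\right) = 36153 - -480 = 36153 + 480 = 36633$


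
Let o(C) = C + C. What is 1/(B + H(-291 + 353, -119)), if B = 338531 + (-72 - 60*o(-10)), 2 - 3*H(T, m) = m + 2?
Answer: 3/1019096 ≈ 2.9438e-6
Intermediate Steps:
o(C) = 2*C
H(T, m) = -m/3 (H(T, m) = 2/3 - (m + 2)/3 = 2/3 - (2 + m)/3 = 2/3 + (-2/3 - m/3) = -m/3)
B = 339659 (B = 338531 + (-72 - 120*(-10)) = 338531 + (-72 - 60*(-20)) = 338531 + (-72 + 1200) = 338531 + 1128 = 339659)
1/(B + H(-291 + 353, -119)) = 1/(339659 - 1/3*(-119)) = 1/(339659 + 119/3) = 1/(1019096/3) = 3/1019096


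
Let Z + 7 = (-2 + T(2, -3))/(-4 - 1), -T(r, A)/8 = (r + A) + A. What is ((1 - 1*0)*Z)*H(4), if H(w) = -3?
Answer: 39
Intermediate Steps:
T(r, A) = -16*A - 8*r (T(r, A) = -8*((r + A) + A) = -8*((A + r) + A) = -8*(r + 2*A) = -16*A - 8*r)
Z = -13 (Z = -7 + (-2 + (-16*(-3) - 8*2))/(-4 - 1) = -7 + (-2 + (48 - 16))/(-5) = -7 + (-2 + 32)*(-1/5) = -7 + 30*(-1/5) = -7 - 6 = -13)
((1 - 1*0)*Z)*H(4) = ((1 - 1*0)*(-13))*(-3) = ((1 + 0)*(-13))*(-3) = (1*(-13))*(-3) = -13*(-3) = 39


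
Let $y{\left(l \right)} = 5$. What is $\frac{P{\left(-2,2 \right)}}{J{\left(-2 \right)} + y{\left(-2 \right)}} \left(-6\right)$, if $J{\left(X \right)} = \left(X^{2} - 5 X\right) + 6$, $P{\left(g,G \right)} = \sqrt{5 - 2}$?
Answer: $- \frac{6 \sqrt{3}}{25} \approx -0.41569$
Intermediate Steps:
$P{\left(g,G \right)} = \sqrt{3}$
$J{\left(X \right)} = 6 + X^{2} - 5 X$
$\frac{P{\left(-2,2 \right)}}{J{\left(-2 \right)} + y{\left(-2 \right)}} \left(-6\right) = \frac{\sqrt{3}}{\left(6 + \left(-2\right)^{2} - -10\right) + 5} \left(-6\right) = \frac{\sqrt{3}}{\left(6 + 4 + 10\right) + 5} \left(-6\right) = \frac{\sqrt{3}}{20 + 5} \left(-6\right) = \frac{\sqrt{3}}{25} \left(-6\right) = - \frac{6 \sqrt{3}}{25}$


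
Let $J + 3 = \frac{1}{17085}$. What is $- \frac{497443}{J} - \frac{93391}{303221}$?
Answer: $\frac{2577013988620441}{15541289134} \approx 1.6582 \cdot 10^{5}$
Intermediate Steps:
$J = - \frac{51254}{17085}$ ($J = -3 + \frac{1}{17085} = - \frac{51254}{17085} \approx -2.9999$)
$- \frac{497443}{J} - \frac{93391}{303221} = - \frac{497443}{- \frac{51254}{17085}} - \frac{93391}{303221} = \left(-497443\right) \left(- \frac{17085}{51254}\right) - \frac{93391}{303221} = \frac{8498813655}{51254} - \frac{93391}{303221} = \frac{2577013988620441}{15541289134}$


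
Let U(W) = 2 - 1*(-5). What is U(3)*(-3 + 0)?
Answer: -21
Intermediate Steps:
U(W) = 7 (U(W) = 2 + 5 = 7)
U(3)*(-3 + 0) = 7*(-3 + 0) = 7*(-3) = -21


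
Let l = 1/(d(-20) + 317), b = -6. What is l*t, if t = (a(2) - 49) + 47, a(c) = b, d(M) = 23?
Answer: -2/85 ≈ -0.023529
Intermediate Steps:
a(c) = -6
l = 1/340 (l = 1/(23 + 317) = 1/340 ≈ 0.0029412)
t = -8 (t = (-6 - 49) + 47 = -55 + 47 = -8)
l*t = (1/340)*(-8) = -2/85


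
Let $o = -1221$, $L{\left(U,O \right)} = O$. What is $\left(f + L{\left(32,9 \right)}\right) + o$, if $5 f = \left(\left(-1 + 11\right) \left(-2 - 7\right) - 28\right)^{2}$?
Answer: $\frac{7864}{5} \approx 1572.8$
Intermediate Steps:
$f = \frac{13924}{5}$ ($f = \frac{\left(\left(-1 + 11\right) \left(-2 - 7\right) - 28\right)^{2}}{5} = \frac{\left(10 \left(-9\right) - 28\right)^{2}}{5} = \frac{\left(-90 - 28\right)^{2}}{5} = \frac{\left(-118\right)^{2}}{5} = \frac{1}{5} \cdot 13924 = \frac{13924}{5} \approx 2784.8$)
$\left(f + L{\left(32,9 \right)}\right) + o = \left(\frac{13924}{5} + 9\right) - 1221 = \frac{13969}{5} - 1221 = \frac{7864}{5}$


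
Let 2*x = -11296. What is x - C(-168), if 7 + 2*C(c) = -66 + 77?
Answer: -5650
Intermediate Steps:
x = -5648 (x = (½)*(-11296) = -5648)
C(c) = 2 (C(c) = -7/2 + (-66 + 77)/2 = -7/2 + (½)*11 = -7/2 + 11/2 = 2)
x - C(-168) = -5648 - 1*2 = -5648 - 2 = -5650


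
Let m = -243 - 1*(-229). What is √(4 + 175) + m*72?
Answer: -1008 + √179 ≈ -994.62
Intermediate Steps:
m = -14 (m = -243 + 229 = -14)
√(4 + 175) + m*72 = √(4 + 175) - 14*72 = √179 - 1008 = -1008 + √179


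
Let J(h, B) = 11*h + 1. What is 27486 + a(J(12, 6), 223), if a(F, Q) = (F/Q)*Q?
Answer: 27619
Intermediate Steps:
J(h, B) = 1 + 11*h
a(F, Q) = F
27486 + a(J(12, 6), 223) = 27486 + (1 + 11*12) = 27486 + (1 + 132) = 27486 + 133 = 27619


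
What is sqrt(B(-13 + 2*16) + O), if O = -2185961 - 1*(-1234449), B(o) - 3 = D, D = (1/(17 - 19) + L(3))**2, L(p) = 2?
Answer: I*sqrt(3806027)/2 ≈ 975.45*I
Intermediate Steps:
D = 9/4 (D = (1/(17 - 19) + 2)**2 = (1/(-2) + 2)**2 = (-1/2 + 2)**2 = (3/2)**2 = 9/4 ≈ 2.2500)
B(o) = 21/4 (B(o) = 3 + 9/4 = 21/4)
O = -951512 (O = -2185961 + 1234449 = -951512)
sqrt(B(-13 + 2*16) + O) = sqrt(21/4 - 951512) = sqrt(-3806027/4) = I*sqrt(3806027)/2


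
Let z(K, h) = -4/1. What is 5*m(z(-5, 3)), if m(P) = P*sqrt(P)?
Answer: -40*I ≈ -40.0*I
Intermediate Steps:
z(K, h) = -4 (z(K, h) = -4*1 = -4)
m(P) = P**(3/2)
5*m(z(-5, 3)) = 5*(-4)**(3/2) = 5*(-8*I) = -40*I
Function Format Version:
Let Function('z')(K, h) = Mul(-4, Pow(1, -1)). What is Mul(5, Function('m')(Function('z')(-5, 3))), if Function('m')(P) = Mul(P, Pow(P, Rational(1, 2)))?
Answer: Mul(-40, I) ≈ Mul(-40.000, I)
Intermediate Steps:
Function('z')(K, h) = -4 (Function('z')(K, h) = Mul(-4, 1) = -4)
Function('m')(P) = Pow(P, Rational(3, 2))
Mul(5, Function('m')(Function('z')(-5, 3))) = Mul(5, Pow(-4, Rational(3, 2))) = Mul(5, Mul(-8, I)) = Mul(-40, I)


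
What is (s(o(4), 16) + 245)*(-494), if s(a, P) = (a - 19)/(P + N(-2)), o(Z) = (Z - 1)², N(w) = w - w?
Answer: -482885/4 ≈ -1.2072e+5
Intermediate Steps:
N(w) = 0
o(Z) = (-1 + Z)²
s(a, P) = (-19 + a)/P (s(a, P) = (a - 19)/(P + 0) = (-19 + a)/P)
(s(o(4), 16) + 245)*(-494) = ((-19 + (-1 + 4)²)/16 + 245)*(-494) = ((-19 + 3²)/16 + 245)*(-494) = ((-19 + 9)/16 + 245)*(-494) = ((1/16)*(-10) + 245)*(-494) = (-5/8 + 245)*(-494) = (1955/8)*(-494) = -482885/4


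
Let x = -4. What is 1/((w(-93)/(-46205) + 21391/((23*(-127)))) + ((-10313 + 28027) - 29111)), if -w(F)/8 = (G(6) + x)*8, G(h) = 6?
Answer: -134964805/1539181879852 ≈ -8.7686e-5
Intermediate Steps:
w(F) = -128 (w(F) = -8*(6 - 4)*8 = -16*8 = -8*16 = -128)
1/((w(-93)/(-46205) + 21391/((23*(-127)))) + ((-10313 + 28027) - 29111)) = 1/((-128/(-46205) + 21391/((23*(-127)))) + ((-10313 + 28027) - 29111)) = 1/((-128*(-1/46205) + 21391/(-2921)) + (17714 - 29111)) = 1/((128/46205 + 21391*(-1/2921)) - 11397) = 1/((128/46205 - 21391/2921) - 11397) = 1/(-987997267/134964805 - 11397) = 1/(-1539181879852/134964805) = -134964805/1539181879852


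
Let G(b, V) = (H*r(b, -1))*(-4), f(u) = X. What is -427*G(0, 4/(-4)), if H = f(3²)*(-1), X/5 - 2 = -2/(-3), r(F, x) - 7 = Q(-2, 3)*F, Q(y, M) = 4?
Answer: -478240/3 ≈ -1.5941e+5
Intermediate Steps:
r(F, x) = 7 + 4*F
X = 40/3 (X = 10 + 5*(-2/(-3)) = 10 + 5*(-2*(-⅓)) = 10 + 5*(⅔) = 10 + 10/3 = 40/3 ≈ 13.333)
f(u) = 40/3
H = -40/3 (H = (40/3)*(-1) = -40/3 ≈ -13.333)
G(b, V) = 1120/3 + 640*b/3 (G(b, V) = -40*(7 + 4*b)/3*(-4) = (-280/3 - 160*b/3)*(-4) = 1120/3 + 640*b/3)
-427*G(0, 4/(-4)) = -427*(1120/3 + (640/3)*0) = -427*(1120/3 + 0) = -427*1120/3 = -478240/3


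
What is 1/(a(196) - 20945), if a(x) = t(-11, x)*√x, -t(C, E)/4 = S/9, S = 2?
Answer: -9/188617 ≈ -4.7716e-5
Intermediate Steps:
t(C, E) = -8/9
a(x) = -8*√x/9
1/(a(196) - 20945) = 1/(-8*√196/9 - 20945) = 1/(-8/9*14 - 20945) = 1/(-112/9 - 20945) = 1/(-188617/9) = -9/188617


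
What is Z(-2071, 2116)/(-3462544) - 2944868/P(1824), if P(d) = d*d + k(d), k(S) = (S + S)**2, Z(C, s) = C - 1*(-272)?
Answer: -158856388673/899984436480 ≈ -0.17651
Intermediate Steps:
Z(C, s) = 272 + C (Z(C, s) = C + 272 = 272 + C)
k(S) = 4*S**2 (k(S) = (2*S)**2 = 4*S**2)
P(d) = 5*d**2 (P(d) = d*d + 4*d**2 = d**2 + 4*d**2 = 5*d**2)
Z(-2071, 2116)/(-3462544) - 2944868/P(1824) = (272 - 2071)/(-3462544) - 2944868/(5*1824**2) = -1799*(-1/3462544) - 2944868/(5*3326976) = 1799/3462544 - 2944868/16634880 = 1799/3462544 - 2944868*1/16634880 = 1799/3462544 - 736217/4158720 = -158856388673/899984436480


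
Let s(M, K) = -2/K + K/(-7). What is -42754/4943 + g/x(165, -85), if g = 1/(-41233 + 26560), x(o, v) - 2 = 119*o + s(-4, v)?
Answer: -7334267851041353/847950740823306 ≈ -8.6494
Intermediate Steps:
s(M, K) = -2/K - K/7 (s(M, K) = -2/K + K*(-1/7) = -2/K - K/7)
x(o, v) = 2 - 2/v + 119*o - v/7 (x(o, v) = 2 + (119*o + (-2/v - v/7)) = 2 + (-2/v + 119*o - v/7) = 2 - 2/v + 119*o - v/7)
g = -1/14673 (g = 1/(-14673) = -1/14673 ≈ -6.8152e-5)
-42754/4943 + g/x(165, -85) = -42754/4943 - 1/(14673*(2 - 2/(-85) + 119*165 - 1/7*(-85))) = -42754*1/4943 - 1/(14673*(2 - 2*(-1/85) + 19635 + 85/7)) = -42754/4943 - 1/(14673*(2 + 2/85 + 19635 + 85/7)) = -42754/4943 - 1/(14673*11691254/595) = -42754/4943 - 1/14673*595/11691254 = -42754/4943 - 595/171545769942 = -7334267851041353/847950740823306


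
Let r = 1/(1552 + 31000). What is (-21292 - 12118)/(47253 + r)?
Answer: -1087562320/1538179657 ≈ -0.70704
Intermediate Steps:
r = 1/32552 ≈ 3.0720e-5
(-21292 - 12118)/(47253 + r) = (-21292 - 12118)/(47253 + 1/32552) = -33410/1538179657/32552 = -33410*32552/1538179657 = -1087562320/1538179657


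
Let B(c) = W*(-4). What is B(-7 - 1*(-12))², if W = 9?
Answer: 1296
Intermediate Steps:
B(c) = -36 (B(c) = 9*(-4) = -36)
B(-7 - 1*(-12))² = (-36)² = 1296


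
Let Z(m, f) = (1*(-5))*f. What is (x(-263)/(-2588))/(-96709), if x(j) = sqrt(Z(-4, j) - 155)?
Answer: sqrt(290)/125141446 ≈ 1.3608e-7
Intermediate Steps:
Z(m, f) = -5*f
x(j) = sqrt(-155 - 5*j) (x(j) = sqrt(-5*j - 155) = sqrt(-155 - 5*j))
(x(-263)/(-2588))/(-96709) = (sqrt(-155 - 5*(-263))/(-2588))/(-96709) = (sqrt(-155 + 1315)*(-1/2588))*(-1/96709) = (sqrt(1160)*(-1/2588))*(-1/96709) = ((2*sqrt(290))*(-1/2588))*(-1/96709) = -sqrt(290)/1294*(-1/96709) = sqrt(290)/125141446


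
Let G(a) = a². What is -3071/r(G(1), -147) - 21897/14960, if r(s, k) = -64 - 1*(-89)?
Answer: -9297917/74800 ≈ -124.30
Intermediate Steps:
r(s, k) = 25 (r(s, k) = -64 + 89 = 25)
-3071/r(G(1), -147) - 21897/14960 = -3071/25 - 21897/14960 = -9297917/74800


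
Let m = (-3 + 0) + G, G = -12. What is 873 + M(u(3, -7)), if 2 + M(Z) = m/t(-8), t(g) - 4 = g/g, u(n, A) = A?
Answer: 868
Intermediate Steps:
t(g) = 5 (t(g) = 4 + g/g = 4 + 1 = 5)
m = -15 (m = (-3 + 0) - 12 = -3 - 12 = -15)
M(Z) = -5 (M(Z) = -2 - 15/5 = -2 - 15*⅕ = -2 - 3 = -5)
873 + M(u(3, -7)) = 873 - 5 = 868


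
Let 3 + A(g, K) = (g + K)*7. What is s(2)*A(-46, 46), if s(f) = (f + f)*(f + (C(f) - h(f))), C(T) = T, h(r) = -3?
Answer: -84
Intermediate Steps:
s(f) = 2*f*(3 + 2*f) (s(f) = (f + f)*(f + (f - 1*(-3))) = (2*f)*(f + (f + 3)) = (2*f)*(f + (3 + f)) = (2*f)*(3 + 2*f) = 2*f*(3 + 2*f))
A(g, K) = -3 + 7*K + 7*g (A(g, K) = -3 + (g + K)*7 = -3 + (K + g)*7 = -3 + (7*K + 7*g) = -3 + 7*K + 7*g)
s(2)*A(-46, 46) = (2*2*(3 + 2*2))*(-3 + 7*46 + 7*(-46)) = (2*2*(3 + 4))*(-3 + 322 - 322) = (2*2*7)*(-3) = 28*(-3) = -84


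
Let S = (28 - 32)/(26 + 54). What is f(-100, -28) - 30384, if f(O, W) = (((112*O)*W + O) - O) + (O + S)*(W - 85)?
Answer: 5890433/20 ≈ 2.9452e+5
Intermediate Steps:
S = -1/20 (S = -4/80 = -4*1/80 = -1/20 ≈ -0.050000)
f(O, W) = (-85 + W)*(-1/20 + O) + 112*O*W (f(O, W) = (((112*O)*W + O) - O) + (O - 1/20)*(W - 85) = ((112*O*W + O) - O) + (-1/20 + O)*(-85 + W) = ((O + 112*O*W) - O) + (-85 + W)*(-1/20 + O) = 112*O*W + (-85 + W)*(-1/20 + O) = (-85 + W)*(-1/20 + O) + 112*O*W)
f(-100, -28) - 30384 = (17/4 - 85*(-100) - 1/20*(-28) + 113*(-100)*(-28)) - 30384 = (17/4 + 8500 + 7/5 + 316400) - 30384 = 6498113/20 - 30384 = 5890433/20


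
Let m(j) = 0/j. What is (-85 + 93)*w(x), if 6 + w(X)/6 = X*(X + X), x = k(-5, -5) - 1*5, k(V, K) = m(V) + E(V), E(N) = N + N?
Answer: 21312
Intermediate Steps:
E(N) = 2*N
m(j) = 0
k(V, K) = 2*V (k(V, K) = 0 + 2*V = 2*V)
x = -15 (x = 2*(-5) - 1*5 = -10 - 5 = -15)
w(X) = -36 + 12*X² (w(X) = -36 + 6*(X*(X + X)) = -36 + 6*(X*(2*X)) = -36 + 6*(2*X²) = -36 + 12*X²)
(-85 + 93)*w(x) = (-85 + 93)*(-36 + 12*(-15)²) = 8*(-36 + 12*225) = 8*(-36 + 2700) = 8*2664 = 21312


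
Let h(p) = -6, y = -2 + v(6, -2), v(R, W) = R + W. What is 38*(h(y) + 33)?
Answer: 1026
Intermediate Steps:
y = 2 (y = -2 + (6 - 2) = -2 + 4 = 2)
38*(h(y) + 33) = 38*(-6 + 33) = 38*27 = 1026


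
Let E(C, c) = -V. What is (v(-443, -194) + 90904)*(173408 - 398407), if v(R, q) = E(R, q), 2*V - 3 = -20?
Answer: -40910443175/2 ≈ -2.0455e+10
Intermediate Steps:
V = -17/2 (V = 3/2 + (1/2)*(-20) = 3/2 - 10 = -17/2 ≈ -8.5000)
E(C, c) = 17/2 (E(C, c) = -1*(-17/2) = 17/2)
v(R, q) = 17/2
(v(-443, -194) + 90904)*(173408 - 398407) = (17/2 + 90904)*(173408 - 398407) = (181825/2)*(-224999) = -40910443175/2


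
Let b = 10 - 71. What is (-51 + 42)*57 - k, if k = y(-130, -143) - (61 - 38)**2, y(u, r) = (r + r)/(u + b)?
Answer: 2770/191 ≈ 14.503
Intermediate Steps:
b = -61
y(u, r) = 2*r/(-61 + u) (y(u, r) = (r + r)/(u - 61) = (2*r)/(-61 + u) = 2*r/(-61 + u))
k = -100753/191 (k = 2*(-143)/(-61 - 130) - (61 - 38)**2 = 2*(-143)/(-191) - 1*23**2 = 2*(-143)*(-1/191) - 1*529 = 286/191 - 529 = -100753/191 ≈ -527.50)
(-51 + 42)*57 - k = (-51 + 42)*57 - 1*(-100753/191) = -9*57 + 100753/191 = -513 + 100753/191 = 2770/191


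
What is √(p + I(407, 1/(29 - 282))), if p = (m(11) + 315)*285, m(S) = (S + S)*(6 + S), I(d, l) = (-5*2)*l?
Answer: √12569129815/253 ≈ 443.13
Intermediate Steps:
I(d, l) = -10*l
m(S) = 2*S*(6 + S) (m(S) = (2*S)*(6 + S) = 2*S*(6 + S))
p = 196365 (p = (2*11*(6 + 11) + 315)*285 = (2*11*17 + 315)*285 = (374 + 315)*285 = 689*285 = 196365)
√(p + I(407, 1/(29 - 282))) = √(196365 - 10/(29 - 282)) = √(196365 - 10/(-253)) = √(196365 - 10*(-1/253)) = √(196365 + 10/253) = √(49680355/253) = √12569129815/253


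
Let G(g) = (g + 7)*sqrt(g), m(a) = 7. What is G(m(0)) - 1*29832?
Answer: -29832 + 14*sqrt(7) ≈ -29795.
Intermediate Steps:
G(g) = sqrt(g)*(7 + g) (G(g) = (7 + g)*sqrt(g) = sqrt(g)*(7 + g))
G(m(0)) - 1*29832 = sqrt(7)*(7 + 7) - 1*29832 = sqrt(7)*14 - 29832 = 14*sqrt(7) - 29832 = -29832 + 14*sqrt(7)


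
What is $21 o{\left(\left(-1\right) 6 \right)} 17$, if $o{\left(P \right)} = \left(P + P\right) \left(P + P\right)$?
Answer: $51408$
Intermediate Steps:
$o{\left(P \right)} = 4 P^{2}$ ($o{\left(P \right)} = 2 P 2 P = 4 P^{2}$)
$21 o{\left(\left(-1\right) 6 \right)} 17 = 21 \cdot 4 \left(\left(-1\right) 6\right)^{2} \cdot 17 = 21 \cdot 4 \left(-6\right)^{2} \cdot 17 = 21 \cdot 4 \cdot 36 \cdot 17 = 21 \cdot 144 \cdot 17 = 3024 \cdot 17 = 51408$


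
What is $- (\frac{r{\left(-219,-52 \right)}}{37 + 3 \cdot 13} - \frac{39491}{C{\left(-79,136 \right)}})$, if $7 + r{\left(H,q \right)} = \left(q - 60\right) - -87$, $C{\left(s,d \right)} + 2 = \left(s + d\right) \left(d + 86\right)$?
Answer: $\frac{851545}{240388} \approx 3.5424$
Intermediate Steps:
$C{\left(s,d \right)} = -2 + \left(86 + d\right) \left(d + s\right)$ ($C{\left(s,d \right)} = -2 + \left(s + d\right) \left(d + 86\right) = -2 + \left(d + s\right) \left(86 + d\right) = -2 + \left(86 + d\right) \left(d + s\right)$)
$r{\left(H,q \right)} = 20 + q$ ($r{\left(H,q \right)} = -7 + \left(\left(q - 60\right) - -87\right) = -7 + \left(\left(-60 + q\right) + 87\right) = -7 + \left(27 + q\right) = 20 + q$)
$- (\frac{r{\left(-219,-52 \right)}}{37 + 3 \cdot 13} - \frac{39491}{C{\left(-79,136 \right)}}) = - (\frac{20 - 52}{37 + 3 \cdot 13} - \frac{39491}{-2 + 136^{2} + 86 \cdot 136 + 86 \left(-79\right) + 136 \left(-79\right)}) = - (- \frac{32}{37 + 39} - \frac{39491}{-2 + 18496 + 11696 - 6794 - 10744}) = - (- \frac{32}{76} - \frac{39491}{12652}) = - (\left(-32\right) \frac{1}{76} - \frac{39491}{12652}) = - (- \frac{8}{19} - \frac{39491}{12652}) = \left(-1\right) \left(- \frac{851545}{240388}\right) = \frac{851545}{240388}$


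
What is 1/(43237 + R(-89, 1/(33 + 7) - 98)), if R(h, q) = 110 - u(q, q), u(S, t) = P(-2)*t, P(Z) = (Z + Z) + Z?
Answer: 20/855183 ≈ 2.3387e-5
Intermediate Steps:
P(Z) = 3*Z (P(Z) = 2*Z + Z = 3*Z)
u(S, t) = -6*t (u(S, t) = (3*(-2))*t = -6*t)
R(h, q) = 110 + 6*q (R(h, q) = 110 - (-6)*q = 110 + 6*q)
1/(43237 + R(-89, 1/(33 + 7) - 98)) = 1/(43237 + (110 + 6*(1/(33 + 7) - 98))) = 1/(43237 + (110 + 6*(1/40 - 98))) = 1/(43237 + (110 + 6*(-3919/40))) = 1/(43237 + (110 - 11757/20)) = 1/(43237 - 9557/20) = 1/(855183/20) = 20/855183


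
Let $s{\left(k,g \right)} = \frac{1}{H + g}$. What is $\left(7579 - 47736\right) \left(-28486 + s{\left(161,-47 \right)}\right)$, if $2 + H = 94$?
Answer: $\frac{51476013433}{45} \approx 1.1439 \cdot 10^{9}$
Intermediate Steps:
$H = 92$ ($H = -2 + 94 = 92$)
$s{\left(k,g \right)} = \frac{1}{92 + g}$
$\left(7579 - 47736\right) \left(-28486 + s{\left(161,-47 \right)}\right) = \left(7579 - 47736\right) \left(-28486 + \frac{1}{92 - 47}\right) = - 40157 \left(-28486 + \frac{1}{45}\right) = \left(-40157\right) \left(- \frac{1281869}{45}\right) = \frac{51476013433}{45}$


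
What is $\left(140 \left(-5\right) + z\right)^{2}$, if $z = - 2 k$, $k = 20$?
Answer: $547600$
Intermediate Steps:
$z = -40$ ($z = \left(-2\right) 20 = -40$)
$\left(140 \left(-5\right) + z\right)^{2} = \left(140 \left(-5\right) - 40\right)^{2} = \left(-700 - 40\right)^{2} = \left(-740\right)^{2} = 547600$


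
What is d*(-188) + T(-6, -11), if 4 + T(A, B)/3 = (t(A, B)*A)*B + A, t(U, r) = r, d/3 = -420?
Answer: 234672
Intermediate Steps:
d = -1260 (d = 3*(-420) = -1260)
T(A, B) = -12 + 3*A + 3*A*B² (T(A, B) = -12 + 3*((B*A)*B + A) = -12 + 3*((A*B)*B + A) = -12 + 3*(A*B² + A) = -12 + 3*(A + A*B²) = -12 + (3*A + 3*A*B²) = -12 + 3*A + 3*A*B²)
d*(-188) + T(-6, -11) = -1260*(-188) + (-12 + 3*(-6) + 3*(-6)*(-11)²) = 236880 + (-12 - 18 + 3*(-6)*121) = 236880 + (-12 - 18 - 2178) = 236880 - 2208 = 234672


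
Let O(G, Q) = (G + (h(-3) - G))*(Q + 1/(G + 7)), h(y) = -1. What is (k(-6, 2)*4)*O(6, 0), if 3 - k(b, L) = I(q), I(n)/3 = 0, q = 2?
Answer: -12/13 ≈ -0.92308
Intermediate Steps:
I(n) = 0 (I(n) = 3*0 = 0)
k(b, L) = 3 (k(b, L) = 3 - 1*0 = 3 + 0 = 3)
O(G, Q) = -Q - 1/(7 + G) (O(G, Q) = (G + (-1 - G))*(Q + 1/(G + 7)) = -(Q + 1/(7 + G)) = -Q - 1/(7 + G))
(k(-6, 2)*4)*O(6, 0) = (3*4)*((-1 - 7*0 - 1*6*0)/(7 + 6)) = 12*((-1 + 0 + 0)/13) = 12*((1/13)*(-1)) = 12*(-1/13) = -12/13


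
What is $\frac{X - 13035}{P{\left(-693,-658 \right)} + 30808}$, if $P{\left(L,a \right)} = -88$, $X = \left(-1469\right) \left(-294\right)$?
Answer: $\frac{139617}{10240} \approx 13.634$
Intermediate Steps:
$X = 431886$
$\frac{X - 13035}{P{\left(-693,-658 \right)} + 30808} = \frac{431886 - 13035}{-88 + 30808} = \frac{418851}{30720} = 418851 \cdot \frac{1}{30720} = \frac{139617}{10240}$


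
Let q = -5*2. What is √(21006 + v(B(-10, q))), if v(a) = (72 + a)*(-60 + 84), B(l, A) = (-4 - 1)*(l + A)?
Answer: √25134 ≈ 158.54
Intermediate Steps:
q = -10
B(l, A) = -5*A - 5*l (B(l, A) = -5*(A + l) = -5*A - 5*l)
v(a) = 1728 + 24*a (v(a) = (72 + a)*24 = 1728 + 24*a)
√(21006 + v(B(-10, q))) = √(21006 + (1728 + 24*(-5*(-10) - 5*(-10)))) = √(21006 + (1728 + 24*(50 + 50))) = √(21006 + (1728 + 24*100)) = √(21006 + (1728 + 2400)) = √(21006 + 4128) = √25134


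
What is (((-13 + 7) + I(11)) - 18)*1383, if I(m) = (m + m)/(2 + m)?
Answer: -401070/13 ≈ -30852.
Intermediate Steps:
I(m) = 2*m/(2 + m) (I(m) = (2*m)/(2 + m) = 2*m/(2 + m))
(((-13 + 7) + I(11)) - 18)*1383 = (((-13 + 7) + 2*11/(2 + 11)) - 18)*1383 = ((-6 + 2*11/13) - 18)*1383 = ((-6 + 2*11*(1/13)) - 18)*1383 = ((-6 + 22/13) - 18)*1383 = (-56/13 - 18)*1383 = -290/13*1383 = -401070/13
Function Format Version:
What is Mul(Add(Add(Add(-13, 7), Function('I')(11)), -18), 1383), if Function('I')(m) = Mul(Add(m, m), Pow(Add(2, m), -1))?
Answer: Rational(-401070, 13) ≈ -30852.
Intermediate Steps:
Function('I')(m) = Mul(2, m, Pow(Add(2, m), -1)) (Function('I')(m) = Mul(Mul(2, m), Pow(Add(2, m), -1)) = Mul(2, m, Pow(Add(2, m), -1)))
Mul(Add(Add(Add(-13, 7), Function('I')(11)), -18), 1383) = Mul(Add(Add(Add(-13, 7), Mul(2, 11, Pow(Add(2, 11), -1))), -18), 1383) = Mul(Add(Add(-6, Mul(2, 11, Pow(13, -1))), -18), 1383) = Mul(Add(Add(-6, Mul(2, 11, Rational(1, 13))), -18), 1383) = Mul(Add(Add(-6, Rational(22, 13)), -18), 1383) = Mul(Add(Rational(-56, 13), -18), 1383) = Mul(Rational(-290, 13), 1383) = Rational(-401070, 13)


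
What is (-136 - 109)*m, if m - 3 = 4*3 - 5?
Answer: -2450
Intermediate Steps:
m = 10 (m = 3 + (4*3 - 5) = 3 + (12 - 5) = 3 + 7 = 10)
(-136 - 109)*m = (-136 - 109)*10 = -245*10 = -2450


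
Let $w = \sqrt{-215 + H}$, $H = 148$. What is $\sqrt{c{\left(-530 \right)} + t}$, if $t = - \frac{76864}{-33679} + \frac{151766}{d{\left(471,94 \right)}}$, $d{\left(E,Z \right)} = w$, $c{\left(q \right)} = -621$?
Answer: $\frac{\sqrt{-3150362683046645 - 11533673853451202 i \sqrt{67}}}{2256493} \approx 94.691 - 97.904 i$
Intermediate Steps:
$w = i \sqrt{67}$ ($w = \sqrt{-215 + 148} = \sqrt{-67} = i \sqrt{67} \approx 8.1853 i$)
$d{\left(E,Z \right)} = i \sqrt{67}$
$t = \frac{76864}{33679} - \frac{151766 i \sqrt{67}}{67}$ ($t = - \frac{76864}{-33679} + \frac{151766}{i \sqrt{67}} = \left(-76864\right) \left(- \frac{1}{33679}\right) + 151766 \left(- \frac{i \sqrt{67}}{67}\right) = \frac{76864}{33679} - \frac{151766 i \sqrt{67}}{67} \approx 2.2823 - 18541.0 i$)
$\sqrt{c{\left(-530 \right)} + t} = \sqrt{-621 + \left(\frac{76864}{33679} - \frac{151766 i \sqrt{67}}{67}\right)} = \sqrt{- \frac{20837795}{33679} - \frac{151766 i \sqrt{67}}{67}}$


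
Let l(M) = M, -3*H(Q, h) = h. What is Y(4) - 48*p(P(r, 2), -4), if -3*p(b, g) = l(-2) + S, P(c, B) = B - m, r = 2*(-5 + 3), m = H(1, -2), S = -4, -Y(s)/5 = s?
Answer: -116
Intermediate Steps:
H(Q, h) = -h/3
Y(s) = -5*s
m = 2/3 (m = -1/3*(-2) = 2/3 ≈ 0.66667)
r = -4 (r = 2*(-2) = -4)
P(c, B) = -2/3 + B (P(c, B) = B - 1*2/3 = B - 2/3 = -2/3 + B)
p(b, g) = 2 (p(b, g) = -(-2 - 4)/3 = -1/3*(-6) = 2)
Y(4) - 48*p(P(r, 2), -4) = -5*4 - 48*2 = -20 - 96 = -116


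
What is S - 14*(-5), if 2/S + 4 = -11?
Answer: 1048/15 ≈ 69.867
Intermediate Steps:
S = -2/15 (S = 2/(-4 - 11) = 2/(-15) = 2*(-1/15) = -2/15 ≈ -0.13333)
S - 14*(-5) = -2/15 - 14*(-5) = -2/15 + 70 = 1048/15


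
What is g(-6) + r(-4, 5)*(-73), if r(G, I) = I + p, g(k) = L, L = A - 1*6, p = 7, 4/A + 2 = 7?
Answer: -4406/5 ≈ -881.20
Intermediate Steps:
A = 4/5 (A = 4/(-2 + 7) = 4/5 ≈ 0.80000)
L = -26/5 (L = 4/5 - 1*6 = 4/5 - 6 = -26/5 ≈ -5.2000)
g(k) = -26/5
r(G, I) = 7 + I (r(G, I) = I + 7 = 7 + I)
g(-6) + r(-4, 5)*(-73) = -26/5 + (7 + 5)*(-73) = -26/5 + 12*(-73) = -26/5 - 876 = -4406/5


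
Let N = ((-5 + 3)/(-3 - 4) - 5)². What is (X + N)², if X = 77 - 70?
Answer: 2050624/2401 ≈ 854.07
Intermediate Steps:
N = 1089/49 (N = (-2/(-7) - 5)² = (-2*(-⅐) - 5)² = (2/7 - 5)² = (-33/7)² = 1089/49 ≈ 22.224)
X = 7
(X + N)² = (7 + 1089/49)² = (1432/49)² = 2050624/2401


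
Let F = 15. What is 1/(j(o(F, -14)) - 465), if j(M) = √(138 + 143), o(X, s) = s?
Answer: -465/215944 - √281/215944 ≈ -0.0022310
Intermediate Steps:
j(M) = √281
1/(j(o(F, -14)) - 465) = 1/(√281 - 465) = 1/(-465 + √281)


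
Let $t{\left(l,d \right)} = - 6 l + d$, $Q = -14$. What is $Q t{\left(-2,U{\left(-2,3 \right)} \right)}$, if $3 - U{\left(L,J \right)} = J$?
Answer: $-168$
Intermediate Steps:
$U{\left(L,J \right)} = 3 - J$
$t{\left(l,d \right)} = d - 6 l$
$Q t{\left(-2,U{\left(-2,3 \right)} \right)} = - 14 \left(\left(3 - 3\right) - -12\right) = - 14 \left(\left(3 - 3\right) + 12\right) = - 14 \left(0 + 12\right) = \left(-14\right) 12 = -168$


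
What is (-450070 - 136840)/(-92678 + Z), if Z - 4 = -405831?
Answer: 117382/99701 ≈ 1.1773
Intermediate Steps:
Z = -405827 (Z = 4 - 405831 = -405827)
(-450070 - 136840)/(-92678 + Z) = (-450070 - 136840)/(-92678 - 405827) = -586910/(-498505) = -586910*(-1/498505) = 117382/99701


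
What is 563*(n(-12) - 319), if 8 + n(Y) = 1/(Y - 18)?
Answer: -5523593/30 ≈ -1.8412e+5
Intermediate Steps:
n(Y) = -8 + 1/(-18 + Y) (n(Y) = -8 + 1/(Y - 18) = -8 + 1/(-18 + Y))
563*(n(-12) - 319) = 563*((145 - 8*(-12))/(-18 - 12) - 319) = 563*((145 + 96)/(-30) - 319) = 563*(-1/30*241 - 319) = 563*(-241/30 - 319) = 563*(-9811/30) = -5523593/30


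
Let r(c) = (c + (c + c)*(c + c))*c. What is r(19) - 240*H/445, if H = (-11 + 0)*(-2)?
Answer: 2472877/89 ≈ 27785.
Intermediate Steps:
H = 22 (H = -11*(-2) = 22)
r(c) = c*(c + 4*c²) (r(c) = (c + (2*c)*(2*c))*c = (c + 4*c²)*c = c*(c + 4*c²))
r(19) - 240*H/445 = 19²*(1 + 4*19) - 5280/445 = 361*(1 + 76) - 5280/445 = 361*77 - 240*22/445 = 27797 - 1056/89 = 2472877/89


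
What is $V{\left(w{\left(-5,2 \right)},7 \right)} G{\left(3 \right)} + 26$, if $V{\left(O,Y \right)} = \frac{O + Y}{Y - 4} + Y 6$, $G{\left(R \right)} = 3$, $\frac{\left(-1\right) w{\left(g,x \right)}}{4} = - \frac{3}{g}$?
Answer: $\frac{783}{5} \approx 156.6$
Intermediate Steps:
$w{\left(g,x \right)} = \frac{12}{g}$ ($w{\left(g,x \right)} = - 4 \left(- \frac{3}{g}\right) = \frac{12}{g}$)
$V{\left(O,Y \right)} = 6 Y + \frac{O + Y}{-4 + Y}$ ($V{\left(O,Y \right)} = \frac{O + Y}{-4 + Y} + 6 Y = 6 Y + \frac{O + Y}{-4 + Y}$)
$V{\left(w{\left(-5,2 \right)},7 \right)} G{\left(3 \right)} + 26 = \frac{\frac{12}{-5} - 161 + 6 \cdot 7^{2}}{-4 + 7} \cdot 3 + 26 = \frac{12 \left(- \frac{1}{5}\right) - 161 + 6 \cdot 49}{3} \cdot 3 + 26 = \frac{- \frac{12}{5} - 161 + 294}{3} \cdot 3 + 26 = \frac{1}{3} \cdot \frac{653}{5} \cdot 3 + 26 = \frac{653}{15} \cdot 3 + 26 = \frac{653}{5} + 26 = \frac{783}{5}$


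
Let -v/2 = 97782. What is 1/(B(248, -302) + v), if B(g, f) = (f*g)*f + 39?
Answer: 1/22423067 ≈ 4.4597e-8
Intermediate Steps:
v = -195564 (v = -2*97782 = -195564)
B(g, f) = 39 + g*f**2 (B(g, f) = g*f**2 + 39 = 39 + g*f**2)
1/(B(248, -302) + v) = 1/((39 + 248*(-302)**2) - 195564) = 1/((39 + 248*91204) - 195564) = 1/((39 + 22618592) - 195564) = 1/(22618631 - 195564) = 1/22423067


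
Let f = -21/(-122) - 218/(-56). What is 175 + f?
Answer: 305843/1708 ≈ 179.06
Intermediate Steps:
f = 6943/1708 (f = -21*(-1/122) - 218*(-1/56) = 21/122 + 109/28 = 6943/1708 ≈ 4.0650)
175 + f = 175 + 6943/1708 = 305843/1708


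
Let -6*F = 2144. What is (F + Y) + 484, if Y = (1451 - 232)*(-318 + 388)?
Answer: 256370/3 ≈ 85457.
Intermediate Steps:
F = -1072/3 (F = -⅙*2144 = -1072/3 ≈ -357.33)
Y = 85330 (Y = 1219*70 = 85330)
(F + Y) + 484 = (-1072/3 + 85330) + 484 = 254918/3 + 484 = 256370/3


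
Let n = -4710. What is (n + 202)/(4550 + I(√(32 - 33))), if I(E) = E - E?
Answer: -322/325 ≈ -0.99077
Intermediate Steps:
I(E) = 0
(n + 202)/(4550 + I(√(32 - 33))) = (-4710 + 202)/(4550 + 0) = -4508/4550 = -4508*1/4550 = -322/325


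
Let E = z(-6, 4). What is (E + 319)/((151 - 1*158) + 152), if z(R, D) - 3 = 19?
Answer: 341/145 ≈ 2.3517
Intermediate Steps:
z(R, D) = 22 (z(R, D) = 3 + 19 = 22)
E = 22
(E + 319)/((151 - 1*158) + 152) = (22 + 319)/((151 - 1*158) + 152) = 341/((151 - 158) + 152) = 341/(-7 + 152) = 341/145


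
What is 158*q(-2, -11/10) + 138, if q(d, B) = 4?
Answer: 770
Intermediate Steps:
158*q(-2, -11/10) + 138 = 158*4 + 138 = 632 + 138 = 770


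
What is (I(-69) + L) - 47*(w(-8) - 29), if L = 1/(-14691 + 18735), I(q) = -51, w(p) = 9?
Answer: 3595117/4044 ≈ 889.00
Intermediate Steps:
L = 1/4044 ≈ 0.00024728
(I(-69) + L) - 47*(w(-8) - 29) = (-51 + 1/4044) - 47*(9 - 29) = -206243/4044 - 47*(-20) = -206243/4044 + 940 = 3595117/4044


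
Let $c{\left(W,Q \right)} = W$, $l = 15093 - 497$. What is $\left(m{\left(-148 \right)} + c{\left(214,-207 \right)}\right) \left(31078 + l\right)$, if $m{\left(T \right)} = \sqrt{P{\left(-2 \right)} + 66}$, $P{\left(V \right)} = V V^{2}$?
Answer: $9774236 + 45674 \sqrt{58} \approx 1.0122 \cdot 10^{7}$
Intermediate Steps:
$l = 14596$
$P{\left(V \right)} = V^{3}$
$m{\left(T \right)} = \sqrt{58}$ ($m{\left(T \right)} = \sqrt{\left(-2\right)^{3} + 66} = \sqrt{-8 + 66} = \sqrt{58}$)
$\left(m{\left(-148 \right)} + c{\left(214,-207 \right)}\right) \left(31078 + l\right) = \left(\sqrt{58} + 214\right) \left(31078 + 14596\right) = \left(214 + \sqrt{58}\right) 45674 = 9774236 + 45674 \sqrt{58}$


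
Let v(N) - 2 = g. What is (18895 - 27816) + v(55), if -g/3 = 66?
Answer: -9117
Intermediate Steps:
g = -198 (g = -3*66 = -198)
v(N) = -196 (v(N) = 2 - 198 = -196)
(18895 - 27816) + v(55) = (18895 - 27816) - 196 = -8921 - 196 = -9117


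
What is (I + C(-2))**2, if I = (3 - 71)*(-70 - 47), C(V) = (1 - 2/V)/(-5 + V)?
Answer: 3101376100/49 ≈ 6.3293e+7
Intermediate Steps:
C(V) = (1 - 2/V)/(-5 + V)
I = 7956 (I = -68*(-117) = 7956)
(I + C(-2))**2 = (7956 + (-2 - 2)/((-2)*(-5 - 2)))**2 = (7956 - 1/2*(-4)/(-7))**2 = (7956 - 1/2*(-1/7)*(-4))**2 = (7956 - 2/7)**2 = (55690/7)**2 = 3101376100/49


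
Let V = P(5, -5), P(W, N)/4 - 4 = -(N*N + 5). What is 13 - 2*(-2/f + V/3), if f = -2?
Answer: 241/3 ≈ 80.333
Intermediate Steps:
P(W, N) = -4 - 4*N² (P(W, N) = 16 + 4*(-(N*N + 5)) = 16 + 4*(-(N² + 5)) = 16 + 4*(-(5 + N²)) = 16 + 4*(-5 - N²) = 16 + (-20 - 4*N²) = -4 - 4*N²)
V = -104 (V = -4 - 4*(-5)² = -4 - 4*25 = -4 - 100 = -104)
13 - 2*(-2/f + V/3) = 13 - 2*(-2/(-2) - 104/3) = 13 - 2*(-2*(-½) - 104*⅓) = 13 - 2*(1 - 104/3) = 13 - 2*(-101/3) = 13 + 202/3 = 241/3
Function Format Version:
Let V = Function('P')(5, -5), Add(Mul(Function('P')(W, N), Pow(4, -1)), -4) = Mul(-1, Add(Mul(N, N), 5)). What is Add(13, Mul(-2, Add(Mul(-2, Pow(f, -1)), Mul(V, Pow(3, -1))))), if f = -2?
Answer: Rational(241, 3) ≈ 80.333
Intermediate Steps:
Function('P')(W, N) = Add(-4, Mul(-4, Pow(N, 2))) (Function('P')(W, N) = Add(16, Mul(4, Mul(-1, Add(Mul(N, N), 5)))) = Add(16, Mul(4, Mul(-1, Add(Pow(N, 2), 5)))) = Add(16, Mul(4, Mul(-1, Add(5, Pow(N, 2))))) = Add(16, Mul(4, Add(-5, Mul(-1, Pow(N, 2))))) = Add(16, Add(-20, Mul(-4, Pow(N, 2)))) = Add(-4, Mul(-4, Pow(N, 2))))
V = -104 (V = Add(-4, Mul(-4, Pow(-5, 2))) = Add(-4, Mul(-4, 25)) = Add(-4, -100) = -104)
Add(13, Mul(-2, Add(Mul(-2, Pow(f, -1)), Mul(V, Pow(3, -1))))) = Add(13, Mul(-2, Add(Mul(-2, Pow(-2, -1)), Mul(-104, Pow(3, -1))))) = Add(13, Mul(-2, Add(Mul(-2, Rational(-1, 2)), Mul(-104, Rational(1, 3))))) = Add(13, Mul(-2, Add(1, Rational(-104, 3)))) = Add(13, Mul(-2, Rational(-101, 3))) = Add(13, Rational(202, 3)) = Rational(241, 3)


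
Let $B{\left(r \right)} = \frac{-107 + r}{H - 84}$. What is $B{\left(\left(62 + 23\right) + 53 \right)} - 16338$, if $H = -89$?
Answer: $- \frac{2826505}{173} \approx -16338.0$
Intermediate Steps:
$B{\left(r \right)} = \frac{107}{173} - \frac{r}{173}$ ($B{\left(r \right)} = \frac{-107 + r}{-89 - 84} = \frac{-107 + r}{-173} = \left(-107 + r\right) \left(- \frac{1}{173}\right) = \frac{107}{173} - \frac{r}{173}$)
$B{\left(\left(62 + 23\right) + 53 \right)} - 16338 = \left(\frac{107}{173} - \frac{\left(62 + 23\right) + 53}{173}\right) - 16338 = \left(\frac{107}{173} - \frac{85 + 53}{173}\right) - 16338 = \left(\frac{107}{173} - \frac{138}{173}\right) - 16338 = - \frac{31}{173} - 16338 = - \frac{2826505}{173}$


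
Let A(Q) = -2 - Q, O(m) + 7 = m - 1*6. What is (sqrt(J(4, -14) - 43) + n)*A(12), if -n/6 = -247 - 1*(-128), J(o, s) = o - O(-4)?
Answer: -9996 - 14*I*sqrt(22) ≈ -9996.0 - 65.666*I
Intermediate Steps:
O(m) = -13 + m (O(m) = -7 + (m - 1*6) = -7 + (m - 6) = -7 + (-6 + m) = -13 + m)
J(o, s) = 17 + o (J(o, s) = o - (-13 - 4) = o - 1*(-17) = o + 17 = 17 + o)
n = 714 (n = -6*(-247 - 1*(-128)) = -6*(-247 + 128) = -6*(-119) = 714)
(sqrt(J(4, -14) - 43) + n)*A(12) = (sqrt((17 + 4) - 43) + 714)*(-2 - 1*12) = (sqrt(21 - 43) + 714)*(-2 - 12) = (sqrt(-22) + 714)*(-14) = (I*sqrt(22) + 714)*(-14) = (714 + I*sqrt(22))*(-14) = -9996 - 14*I*sqrt(22)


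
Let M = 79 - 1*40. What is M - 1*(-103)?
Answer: 142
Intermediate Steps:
M = 39 (M = 79 - 40 = 39)
M - 1*(-103) = 39 - 1*(-103) = 39 + 103 = 142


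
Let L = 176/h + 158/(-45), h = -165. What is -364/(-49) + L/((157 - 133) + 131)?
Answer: 361258/48825 ≈ 7.3990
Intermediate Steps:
L = -206/45 (L = 176/(-165) + 158/(-45) = 176*(-1/165) + 158*(-1/45) = -16/15 - 158/45 = -206/45 ≈ -4.5778)
-364/(-49) + L/((157 - 133) + 131) = -364/(-49) - 206/(45*((157 - 133) + 131)) = -364*(-1/49) - 206/(45*(24 + 131)) = 52/7 - 206/45/155 = 52/7 - 206/45*1/155 = 52/7 - 206/6975 = 361258/48825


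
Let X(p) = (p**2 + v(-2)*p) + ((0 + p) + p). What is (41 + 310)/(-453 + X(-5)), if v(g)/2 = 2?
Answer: -351/458 ≈ -0.76638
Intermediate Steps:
v(g) = 4 (v(g) = 2*2 = 4)
X(p) = p**2 + 6*p (X(p) = (p**2 + 4*p) + ((0 + p) + p) = (p**2 + 4*p) + (p + p) = (p**2 + 4*p) + 2*p = p**2 + 6*p)
(41 + 310)/(-453 + X(-5)) = (41 + 310)/(-453 - 5*(6 - 5)) = 351/(-453 - 5*1) = 351/(-453 - 5) = 351/(-458) = 351*(-1/458) = -351/458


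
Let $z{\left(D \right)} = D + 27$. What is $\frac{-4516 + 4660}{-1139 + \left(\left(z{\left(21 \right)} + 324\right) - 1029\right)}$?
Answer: $- \frac{36}{449} \approx -0.080178$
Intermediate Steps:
$z{\left(D \right)} = 27 + D$
$\frac{-4516 + 4660}{-1139 + \left(\left(z{\left(21 \right)} + 324\right) - 1029\right)} = \frac{-4516 + 4660}{-1139 + \left(\left(\left(27 + 21\right) + 324\right) - 1029\right)} = \frac{144}{-1139 + \left(\left(48 + 324\right) - 1029\right)} = \frac{144}{-1139 + \left(372 - 1029\right)} = \frac{144}{-1139 - 657} = \frac{144}{-1796} = 144 \left(- \frac{1}{1796}\right) = - \frac{36}{449}$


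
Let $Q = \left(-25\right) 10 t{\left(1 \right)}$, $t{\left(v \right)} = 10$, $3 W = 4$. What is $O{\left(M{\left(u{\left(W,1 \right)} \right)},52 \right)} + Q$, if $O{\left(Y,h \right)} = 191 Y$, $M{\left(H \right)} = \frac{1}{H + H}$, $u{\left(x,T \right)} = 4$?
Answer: $- \frac{19809}{8} \approx -2476.1$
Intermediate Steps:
$W = \frac{4}{3}$ ($W = \frac{1}{3} \cdot 4 = \frac{4}{3} \approx 1.3333$)
$M{\left(H \right)} = \frac{1}{2 H}$
$Q = -2500$ ($Q = \left(-25\right) 10 \cdot 10 = \left(-250\right) 10 = -2500$)
$O{\left(M{\left(u{\left(W,1 \right)} \right)},52 \right)} + Q = 191 \frac{1}{2 \cdot 4} - 2500 = 191 \cdot \frac{1}{2} \cdot \frac{1}{4} - 2500 = 191 \cdot \frac{1}{8} - 2500 = \frac{191}{8} - 2500 = - \frac{19809}{8}$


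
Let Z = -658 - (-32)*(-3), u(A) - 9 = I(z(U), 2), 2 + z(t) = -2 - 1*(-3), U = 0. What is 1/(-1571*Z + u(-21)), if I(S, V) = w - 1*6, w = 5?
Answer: 1/1184542 ≈ 8.4421e-7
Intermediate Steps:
z(t) = -1 (z(t) = -2 + (-2 - 1*(-3)) = -2 + (-2 + 3) = -2 + 1 = -1)
I(S, V) = -1 (I(S, V) = 5 - 1*6 = 5 - 6 = -1)
u(A) = 8 (u(A) = 9 - 1 = 8)
Z = -754 (Z = -658 - 1*96 = -658 - 96 = -754)
1/(-1571*Z + u(-21)) = 1/(-1571*(-754) + 8) = 1/(1184534 + 8) = 1/1184542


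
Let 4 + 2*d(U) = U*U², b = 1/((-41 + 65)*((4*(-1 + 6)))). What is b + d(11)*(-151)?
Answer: -48090479/480 ≈ -1.0019e+5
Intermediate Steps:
b = 1/480 (b = 1/(24*((4*5))) = (1/24)/20 = (1/24)*(1/20) = 1/480 ≈ 0.0020833)
d(U) = -2 + U³/2 (d(U) = -2 + (U*U²)/2 = -2 + U³/2)
b + d(11)*(-151) = 1/480 + (-2 + (½)*11³)*(-151) = 1/480 + (-2 + (½)*1331)*(-151) = 1/480 + (-2 + 1331/2)*(-151) = 1/480 + (1327/2)*(-151) = 1/480 - 200377/2 = -48090479/480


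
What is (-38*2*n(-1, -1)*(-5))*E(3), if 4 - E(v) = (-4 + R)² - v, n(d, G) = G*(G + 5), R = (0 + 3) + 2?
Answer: -9120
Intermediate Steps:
R = 5 (R = 3 + 2 = 5)
n(d, G) = G*(5 + G)
E(v) = 3 + v (E(v) = 4 - ((-4 + 5)² - v) = 4 - (1² - v) = 4 - (1 - v) = 4 + (-1 + v) = 3 + v)
(-38*2*n(-1, -1)*(-5))*E(3) = (-38*2*(-(5 - 1))*(-5))*(3 + 3) = -38*2*(-1*4)*(-5)*6 = -38*2*(-4)*(-5)*6 = -(-304)*(-5)*6 = -38*40*6 = -1520*6 = -9120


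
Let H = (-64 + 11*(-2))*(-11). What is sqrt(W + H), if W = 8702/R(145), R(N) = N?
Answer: 12*sqrt(146885)/145 ≈ 31.718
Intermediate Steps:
W = 8702/145 ≈ 60.014
H = 946 (H = (-64 - 22)*(-11) = -86*(-11) = 946)
sqrt(W + H) = sqrt(8702/145 + 946) = sqrt(145872/145) = 12*sqrt(146885)/145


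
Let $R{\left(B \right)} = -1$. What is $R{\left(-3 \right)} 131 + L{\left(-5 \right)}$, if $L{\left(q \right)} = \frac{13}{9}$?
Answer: $- \frac{1166}{9} \approx -129.56$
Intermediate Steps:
$L{\left(q \right)} = \frac{13}{9}$ ($L{\left(q \right)} = 13 \cdot \frac{1}{9} = \frac{13}{9}$)
$R{\left(-3 \right)} 131 + L{\left(-5 \right)} = \left(-1\right) 131 + \frac{13}{9} = -131 + \frac{13}{9} = - \frac{1166}{9}$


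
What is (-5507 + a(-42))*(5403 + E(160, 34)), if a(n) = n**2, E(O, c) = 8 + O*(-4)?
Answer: -17857853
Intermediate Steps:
E(O, c) = 8 - 4*O
(-5507 + a(-42))*(5403 + E(160, 34)) = (-5507 + (-42)**2)*(5403 + (8 - 4*160)) = (-5507 + 1764)*(5403 + (8 - 640)) = -3743*(5403 - 632) = -3743*4771 = -17857853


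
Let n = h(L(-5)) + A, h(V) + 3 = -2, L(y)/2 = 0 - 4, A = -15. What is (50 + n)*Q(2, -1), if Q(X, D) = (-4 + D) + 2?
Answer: -90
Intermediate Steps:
L(y) = -8 (L(y) = 2*(0 - 4) = 2*(-4) = -8)
h(V) = -5 (h(V) = -3 - 2 = -5)
Q(X, D) = -2 + D
n = -20 (n = -5 - 15 = -20)
(50 + n)*Q(2, -1) = (50 - 20)*(-2 - 1) = 30*(-3) = -90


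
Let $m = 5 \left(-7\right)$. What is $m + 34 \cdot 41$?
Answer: $1359$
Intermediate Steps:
$m = -35$
$m + 34 \cdot 41 = -35 + 34 \cdot 41 = -35 + 1394 = 1359$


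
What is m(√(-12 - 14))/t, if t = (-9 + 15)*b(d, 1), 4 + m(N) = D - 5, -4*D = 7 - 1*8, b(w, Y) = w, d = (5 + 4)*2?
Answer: -35/432 ≈ -0.081019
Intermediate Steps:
d = 18 (d = 9*2 = 18)
D = ¼ (D = -(7 - 1*8)/4 = -(7 - 8)/4 = -¼*(-1) = ¼ ≈ 0.25000)
m(N) = -35/4 (m(N) = -4 + (¼ - 5) = -4 - 19/4 = -35/4)
t = 108 (t = (-9 + 15)*18 = 6*18 = 108)
m(√(-12 - 14))/t = -35/4/108 = -35/4*1/108 = -35/432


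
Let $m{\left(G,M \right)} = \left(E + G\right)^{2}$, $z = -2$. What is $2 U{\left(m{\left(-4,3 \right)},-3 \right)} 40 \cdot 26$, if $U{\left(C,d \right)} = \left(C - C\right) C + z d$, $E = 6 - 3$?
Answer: $12480$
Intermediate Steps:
$E = 3$ ($E = 6 - 3 = 3$)
$m{\left(G,M \right)} = \left(3 + G\right)^{2}$
$U{\left(C,d \right)} = - 2 d$ ($U{\left(C,d \right)} = \left(C - C\right) C - 2 d = 0 C - 2 d = 0 - 2 d = - 2 d$)
$2 U{\left(m{\left(-4,3 \right)},-3 \right)} 40 \cdot 26 = 2 \left(\left(-2\right) \left(-3\right)\right) 40 \cdot 26 = 2 \cdot 6 \cdot 40 \cdot 26 = 12 \cdot 40 \cdot 26 = 480 \cdot 26 = 12480$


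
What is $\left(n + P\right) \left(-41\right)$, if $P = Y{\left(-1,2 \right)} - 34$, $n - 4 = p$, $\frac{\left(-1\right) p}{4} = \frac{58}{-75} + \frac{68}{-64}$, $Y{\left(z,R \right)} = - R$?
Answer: $\frac{303277}{300} \approx 1010.9$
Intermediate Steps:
$p = \frac{2203}{300}$ ($p = - 4 \left(\frac{58}{-75} + \frac{68}{-64}\right) = - 4 \left(58 \left(- \frac{1}{75}\right) + 68 \left(- \frac{1}{64}\right)\right) = - 4 \left(- \frac{58}{75} - \frac{17}{16}\right) = \left(-4\right) \left(- \frac{2203}{1200}\right) = \frac{2203}{300} \approx 7.3433$)
$n = \frac{3403}{300}$ ($n = 4 + \frac{2203}{300} = \frac{3403}{300} \approx 11.343$)
$P = -36$ ($P = \left(-1\right) 2 - 34 = -2 - 34 = -36$)
$\left(n + P\right) \left(-41\right) = \left(\frac{3403}{300} - 36\right) \left(-41\right) = \left(- \frac{7397}{300}\right) \left(-41\right) = \frac{303277}{300}$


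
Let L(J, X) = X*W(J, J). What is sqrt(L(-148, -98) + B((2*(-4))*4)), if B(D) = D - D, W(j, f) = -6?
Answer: 14*sqrt(3) ≈ 24.249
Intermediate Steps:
L(J, X) = -6*X (L(J, X) = X*(-6) = -6*X)
B(D) = 0
sqrt(L(-148, -98) + B((2*(-4))*4)) = sqrt(-6*(-98) + 0) = sqrt(588 + 0) = sqrt(588) = 14*sqrt(3)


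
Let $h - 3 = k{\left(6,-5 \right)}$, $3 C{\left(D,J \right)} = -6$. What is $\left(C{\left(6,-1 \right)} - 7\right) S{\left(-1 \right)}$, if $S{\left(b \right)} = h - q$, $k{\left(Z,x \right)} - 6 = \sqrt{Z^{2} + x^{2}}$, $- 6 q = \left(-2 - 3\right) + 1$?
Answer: $-75 - 9 \sqrt{61} \approx -145.29$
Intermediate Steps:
$q = \frac{2}{3}$ ($q = - \frac{\left(-2 - 3\right) + 1}{6} = - \frac{-5 + 1}{6} = \left(- \frac{1}{6}\right) \left(-4\right) = \frac{2}{3} \approx 0.66667$)
$k{\left(Z,x \right)} = 6 + \sqrt{Z^{2} + x^{2}}$
$C{\left(D,J \right)} = -2$ ($C{\left(D,J \right)} = \frac{1}{3} \left(-6\right) = -2$)
$h = 9 + \sqrt{61}$ ($h = 3 + \left(6 + \sqrt{6^{2} + \left(-5\right)^{2}}\right) = 3 + \left(6 + \sqrt{36 + 25}\right) = 3 + \left(6 + \sqrt{61}\right) = 9 + \sqrt{61} \approx 16.81$)
$S{\left(b \right)} = \frac{25}{3} + \sqrt{61}$ ($S{\left(b \right)} = \left(9 + \sqrt{61}\right) - \frac{2}{3} = \frac{25}{3} + \sqrt{61}$)
$\left(C{\left(6,-1 \right)} - 7\right) S{\left(-1 \right)} = \left(-2 - 7\right) \left(\frac{25}{3} + \sqrt{61}\right) = - 9 \left(\frac{25}{3} + \sqrt{61}\right) = -75 - 9 \sqrt{61}$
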